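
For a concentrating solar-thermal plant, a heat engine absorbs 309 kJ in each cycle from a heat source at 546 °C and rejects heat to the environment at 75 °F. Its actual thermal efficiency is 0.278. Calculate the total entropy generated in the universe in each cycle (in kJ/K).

T_H = 546 °C → 546 + 273.15 = 819.15 K.
T_C = 75 °F → (75 − 32) × 5/9 = 23.89 °C = 297.04 K.
W = η·Q_H = 0.278 × 309 = 85.90 kJ, so Q_C = Q_H − W = 223.1 kJ.
Reservoir entropy changes: ΔS_H = −Q_H/T_H = −309/819.15 = -0.3772 kJ/K and ΔS_C = +Q_C/T_C = 223.1/297.04 = 0.7511 kJ/K.
ΔS_univ = −Q_H/T_H + Q_C/T_C = 0.374 kJ/K (> 0, since η = 0.278 < η_Carnot = 0.637).

ΔS_univ ≈ 0.374 kJ/K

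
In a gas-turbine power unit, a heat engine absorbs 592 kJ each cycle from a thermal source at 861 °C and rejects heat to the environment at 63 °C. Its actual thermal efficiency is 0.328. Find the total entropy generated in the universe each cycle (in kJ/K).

ΔS_univ ≈ 0.661 kJ/K

T_H = 861 °C → 861 + 273.15 = 1134.15 K.
T_C = 63 °C → 63 + 273.15 = 336.15 K.
W = η·Q_H = 0.328 × 592 = 194.2 kJ, so Q_C = Q_H − W = 397.8 kJ.
Reservoir entropy changes: ΔS_H = −Q_H/T_H = −592/1134.15 = -0.5220 kJ/K and ΔS_C = +Q_C/T_C = 397.8/336.15 = 1.183 kJ/K.
ΔS_univ = −Q_H/T_H + Q_C/T_C = 0.661 kJ/K (> 0, since η = 0.328 < η_Carnot = 0.704).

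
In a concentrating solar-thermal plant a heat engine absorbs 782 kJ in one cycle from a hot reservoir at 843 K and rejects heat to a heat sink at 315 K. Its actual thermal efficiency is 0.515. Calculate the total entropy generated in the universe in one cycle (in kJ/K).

W = η·Q_H = 0.515 × 782 = 402.7 kJ, so Q_C = Q_H − W = 379.3 kJ.
The hot reservoir loses entropy Q_H/T_H = 782/843.00 = 0.9276 kJ/K; the cold reservoir gains Q_C/T_C = 379.3/315.00 = 1.204 kJ/K.
ΔS_univ = −Q_H/T_H + Q_C/T_C = 0.276 kJ/K (> 0, since η = 0.515 < η_Carnot = 0.626).

ΔS_univ ≈ 0.276 kJ/K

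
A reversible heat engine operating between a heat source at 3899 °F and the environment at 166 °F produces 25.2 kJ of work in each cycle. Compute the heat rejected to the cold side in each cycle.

Q_C ≈ 4.22 kJ

T_H = 3899 °F → (3899 − 32) × 5/9 = 2148.33 °C = 2421.48 K.
T_C = 166 °F → (166 − 32) × 5/9 = 74.44 °C = 347.59 K.
η_rev = 1 − T_C/T_H = 1 − 347.59/2421.48 = 0.8565.
Since Q_C/Q_H = T_C/T_H and Q_H = W/η, Q_C = W·T_C/(T_H − T_C) = 25.2 × 347.59/2073.89 = 4.22 kJ.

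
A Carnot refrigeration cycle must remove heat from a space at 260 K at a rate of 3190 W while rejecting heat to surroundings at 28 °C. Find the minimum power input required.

Ẇ_in ≈ 505 W

T_H = 28 °C → 28 + 273.15 = 301.15 K.
COP_R = T_C/(T_H − T_C) = 260.00/41.15 = 6.3183.
W = Q_C/COP_R = 3190/6.3183 = 505 W.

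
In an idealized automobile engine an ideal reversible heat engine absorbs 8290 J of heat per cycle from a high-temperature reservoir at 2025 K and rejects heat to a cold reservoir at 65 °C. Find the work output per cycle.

W ≈ 6906 J

T_C = 65 °C → 65 + 273.15 = 338.15 K.
Since the cycle is reversible, η = 1 − T_C/T_H = 1 − 338.15/2025.00 = 0.8330.
W = η·Q_H = 0.8330 × 8290 = 6906 J.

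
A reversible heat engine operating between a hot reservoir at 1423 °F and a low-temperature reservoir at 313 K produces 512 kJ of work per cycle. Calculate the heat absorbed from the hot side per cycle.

Q_H ≈ 731 kJ

T_H = 1423 °F → (1423 − 32) × 5/9 = 772.78 °C = 1045.93 K.
For a reversible engine, η = 1 − T_C/T_H = 1 − 313.00/1045.93 = 0.7007.
Q_H = W/η = 512/0.7007 = 731 kJ.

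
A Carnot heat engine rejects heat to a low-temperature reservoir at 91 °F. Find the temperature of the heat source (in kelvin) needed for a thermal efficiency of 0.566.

T_C = 91 °F → (91 − 32) × 5/9 = 32.78 °C = 305.93 K.
From η = 1 − T_C/T_H, solving for T_H gives T_H = T_C/(1 − η) = 305.93/(1 − 0.566) = 705 K.

T_H ≈ 705 K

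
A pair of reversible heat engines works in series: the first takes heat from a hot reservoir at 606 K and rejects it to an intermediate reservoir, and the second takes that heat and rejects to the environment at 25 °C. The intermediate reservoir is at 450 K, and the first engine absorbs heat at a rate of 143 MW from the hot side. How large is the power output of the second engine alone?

T_C = 25 °C → 25 + 273.15 = 298.15 K.
Heat entering the second stage: Q_m = Q_H·(T_m/T_H) = 143 × 450.00/606.00 = 106.2 MW.
Second-stage efficiency η₂ = 1 − T_C/T_m = 1 − 298.15/450.00 = 0.3374, so W₂ = η₂·Q_m = 35.83 MW.

Ẇ₂ ≈ 35.83 MW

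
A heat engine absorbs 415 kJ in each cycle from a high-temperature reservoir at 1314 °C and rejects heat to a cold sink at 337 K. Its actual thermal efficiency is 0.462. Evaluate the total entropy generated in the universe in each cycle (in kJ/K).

ΔS_univ ≈ 0.401 kJ/K

T_H = 1314 °C → 1314 + 273.15 = 1587.15 K.
W = η·Q_H = 0.462 × 415 = 191.7 kJ, so Q_C = Q_H − W = 223.3 kJ.
Entropy balance on the reservoirs: −Q_H/T_H = -0.2615 kJ/K, +Q_C/T_C = 0.6625 kJ/K.
ΔS_univ = −Q_H/T_H + Q_C/T_C = 0.401 kJ/K (> 0, since η = 0.462 < η_Carnot = 0.788).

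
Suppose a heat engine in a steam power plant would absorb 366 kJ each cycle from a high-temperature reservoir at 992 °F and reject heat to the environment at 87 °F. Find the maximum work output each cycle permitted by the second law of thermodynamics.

T_H = 992 °F → (992 − 32) × 5/9 = 533.33 °C = 806.48 K.
T_C = 87 °F → (87 − 32) × 5/9 = 30.56 °C = 303.71 K.
The upper bound on efficiency is η_max = 1 − T_C/T_H = 1 − 303.71/806.48 = 0.6234.
W_max = η_max · Q_H = 0.6234 × 366 = 228 kJ.

W_max ≈ 228 kJ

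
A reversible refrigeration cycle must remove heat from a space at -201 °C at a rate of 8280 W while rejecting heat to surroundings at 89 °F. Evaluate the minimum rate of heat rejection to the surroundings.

Q̇_H ≈ 35000 W

T_H = 89 °F → (89 − 32) × 5/9 = 31.67 °C = 304.82 K.
T_C = -201 °C → -201 + 273.15 = 72.15 K.
For a reversible cycle Q_H/Q_C = T_H/T_C, so Q_H = Q_C·T_H/T_C = 8280 × 304.82/72.15 = 35000 W.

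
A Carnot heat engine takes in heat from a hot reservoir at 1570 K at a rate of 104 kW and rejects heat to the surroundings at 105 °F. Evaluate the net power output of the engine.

T_C = 105 °F → (105 − 32) × 5/9 = 40.56 °C = 313.71 K.
Since the cycle is reversible, η = 1 − T_C/T_H = 1 − 313.71/1570.00 = 0.8002.
W = η·Q_H = 0.8002 × 104 = 83.2 kW.

Ẇ ≈ 83.2 kW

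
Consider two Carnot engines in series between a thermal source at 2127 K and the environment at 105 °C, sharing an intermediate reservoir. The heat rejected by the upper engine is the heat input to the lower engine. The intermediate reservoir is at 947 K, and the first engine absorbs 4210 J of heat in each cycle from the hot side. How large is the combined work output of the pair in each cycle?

T_C = 105 °C → 105 + 273.15 = 378.15 K.
Two reversible stages in series are equivalent to a single Carnot engine between T_H and T_C, so η_total = 1 − T_C/T_H = 1 − 378.15/2127.00 = 0.8222.
W_total = η_total · Q_H = 0.8222 × 4210 = 3460 J.

W_total ≈ 3460 J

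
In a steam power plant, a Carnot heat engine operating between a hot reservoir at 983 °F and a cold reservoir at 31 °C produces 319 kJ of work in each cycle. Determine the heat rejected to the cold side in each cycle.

Q_C ≈ 195.1 kJ

T_H = 983 °F → (983 − 32) × 5/9 = 528.33 °C = 801.48 K.
T_C = 31 °C → 31 + 273.15 = 304.15 K.
The Carnot efficiency is η = 1 − T_C/T_H = 1 − 304.15/801.48 = 0.6205.
Since Q_C/Q_H = T_C/T_H and Q_H = W/η, Q_C = W·T_C/(T_H − T_C) = 319 × 304.15/497.33 = 195.1 kJ.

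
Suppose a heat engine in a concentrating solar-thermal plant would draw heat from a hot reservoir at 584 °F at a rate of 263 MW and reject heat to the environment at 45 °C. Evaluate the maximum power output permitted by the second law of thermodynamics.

Ẇ_max ≈ 119 MW

T_H = 584 °F → (584 − 32) × 5/9 = 306.67 °C = 579.82 K.
T_C = 45 °C → 45 + 273.15 = 318.15 K.
By the Carnot theorem, η_max = 1 − T_C/T_H = 1 − 318.15/579.82 = 0.4513.
W_max = η_max · Q_H = 0.4513 × 263 = 119 MW.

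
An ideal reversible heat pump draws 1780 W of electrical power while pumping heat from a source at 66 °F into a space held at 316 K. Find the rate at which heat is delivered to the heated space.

Q̇_H ≈ 23470 W

T_C = 66 °F → (66 − 32) × 5/9 = 18.89 °C = 292.04 K.
Reversible heating COP: COP_HP = T_H/(T_H − T_C) = 316.00/23.96 = 13.1880.
Q_H = COP_HP · W = 13.1880 × 1780 = 23470 W.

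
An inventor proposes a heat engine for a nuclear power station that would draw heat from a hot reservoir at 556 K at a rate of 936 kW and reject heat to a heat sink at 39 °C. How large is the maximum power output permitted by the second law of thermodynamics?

Ẇ_max ≈ 411 kW

T_C = 39 °C → 39 + 273.15 = 312.15 K.
By the Carnot theorem, η_max = 1 − T_C/T_H = 1 − 312.15/556.00 = 0.4386.
W_max = η_max · Q_H = 0.4386 × 936 = 411 kW.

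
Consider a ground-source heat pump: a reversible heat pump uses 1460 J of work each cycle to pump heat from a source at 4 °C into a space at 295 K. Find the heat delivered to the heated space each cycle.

Q_H ≈ 24130 J

T_C = 4 °C → 4 + 273.15 = 277.15 K.
The Carnot heat-pump COP is COP_HP = T_H/(T_H − T_C) = 295.00/17.85 = 16.5266.
Q_H = COP_HP · W = 16.5266 × 1460 = 24130 J.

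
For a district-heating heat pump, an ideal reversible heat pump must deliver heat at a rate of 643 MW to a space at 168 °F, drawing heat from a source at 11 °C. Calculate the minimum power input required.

T_H = 168 °F → (168 − 32) × 5/9 = 75.56 °C = 348.71 K.
T_C = 11 °C → 11 + 273.15 = 284.15 K.
COP_HP = T_H/(T_H − T_C) = 348.71/64.56 = 5.4016.
W = Q_H/COP_HP = 643/5.4016 = 119 MW.

Ẇ_in ≈ 119 MW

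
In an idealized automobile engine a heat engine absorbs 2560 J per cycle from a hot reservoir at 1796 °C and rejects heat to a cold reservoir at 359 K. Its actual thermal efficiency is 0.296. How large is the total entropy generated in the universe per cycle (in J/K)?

ΔS_univ ≈ 3.783 J/K

T_H = 1796 °C → 1796 + 273.15 = 2069.15 K.
W = η·Q_H = 0.296 × 2560 = 757.8 J, so Q_C = Q_H − W = 1802 J.
Entropy balance on the reservoirs: −Q_H/T_H = -1.237 J/K, +Q_C/T_C = 5.020 J/K.
ΔS_univ = −Q_H/T_H + Q_C/T_C = 3.783 J/K (> 0, since η = 0.296 < η_Carnot = 0.826).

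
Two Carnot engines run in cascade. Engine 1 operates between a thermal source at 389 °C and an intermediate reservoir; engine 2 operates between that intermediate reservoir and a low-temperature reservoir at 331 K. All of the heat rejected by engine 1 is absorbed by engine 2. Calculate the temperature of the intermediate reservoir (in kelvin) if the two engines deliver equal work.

T_m ≈ 496.6 K

T_H = 389 °C → 389 + 273.15 = 662.15 K.
For reversible stages Q_m = Q_H·(T_m/T_H). Setting W₁ = Q_H(1 − T_m/T_H) equal to W₂ = Q_m(1 − T_C/T_m) = Q_H·(T_m − T_C)/T_H gives T_H − T_m = T_m − T_C, so T_m = (T_H + T_C)/2 = (662.15 + 331.00)/2 = 496.6 K.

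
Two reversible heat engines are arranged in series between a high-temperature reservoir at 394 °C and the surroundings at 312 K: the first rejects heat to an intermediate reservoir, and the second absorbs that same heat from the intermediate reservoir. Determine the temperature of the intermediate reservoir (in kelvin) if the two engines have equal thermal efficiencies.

T_m ≈ 456 K

T_H = 394 °C → 394 + 273.15 = 667.15 K.
Equal efficiencies require 1 − T_m/T_H = 1 − T_C/T_m, i.e. T_m/T_H = T_C/T_m, so T_m = √(T_H·T_C) = √(667.15 × 312.00) = 456 K.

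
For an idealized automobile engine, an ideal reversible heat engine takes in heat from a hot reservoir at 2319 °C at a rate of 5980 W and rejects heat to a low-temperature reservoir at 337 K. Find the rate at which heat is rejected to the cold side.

T_H = 2319 °C → 2319 + 273.15 = 2592.15 K.
For a reversible engine, η = 1 − T_C/T_H = 1 − 337.00/2592.15 = 0.8700.
For a reversible cycle Q_C/Q_H = T_C/T_H, so Q_C = 5980 × 337.00/2592.15 = 777.4 W.

Q̇_C ≈ 777.4 W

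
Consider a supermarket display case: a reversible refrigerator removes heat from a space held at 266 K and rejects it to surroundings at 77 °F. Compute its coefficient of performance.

T_H = 77 °F → (77 − 32) × 5/9 = 25.00 °C = 298.15 K.
COP_R = T_C/(T_H − T_C) = 266.00/(298.15 − 266.00) = 8.27.

COP_R ≈ 8.27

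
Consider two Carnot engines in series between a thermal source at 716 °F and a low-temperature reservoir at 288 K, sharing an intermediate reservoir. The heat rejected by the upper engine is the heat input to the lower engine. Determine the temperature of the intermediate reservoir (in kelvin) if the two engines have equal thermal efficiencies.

T_m ≈ 433.7 K

T_H = 716 °F → (716 − 32) × 5/9 = 380.00 °C = 653.15 K.
Equal efficiencies require 1 − T_m/T_H = 1 − T_C/T_m, i.e. T_m/T_H = T_C/T_m, so T_m = √(T_H·T_C) = √(653.15 × 288.00) = 433.7 K.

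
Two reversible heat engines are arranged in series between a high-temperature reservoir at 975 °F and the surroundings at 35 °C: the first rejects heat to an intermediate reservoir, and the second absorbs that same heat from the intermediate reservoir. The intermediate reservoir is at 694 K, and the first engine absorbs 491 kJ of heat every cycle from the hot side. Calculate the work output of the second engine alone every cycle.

T_H = 975 °F → (975 − 32) × 5/9 = 523.89 °C = 797.04 K.
T_C = 35 °C → 35 + 273.15 = 308.15 K.
Heat entering the second stage: Q_m = Q_H·(T_m/T_H) = 491 × 694.00/797.04 = 428 kJ.
Second-stage efficiency η₂ = 1 − T_C/T_m = 1 − 308.15/694.00 = 0.5560, so W₂ = η₂·Q_m = 238 kJ.

W₂ ≈ 238 kJ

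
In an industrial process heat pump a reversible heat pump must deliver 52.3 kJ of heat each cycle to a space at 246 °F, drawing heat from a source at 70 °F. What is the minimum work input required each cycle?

W_in ≈ 13.0 kJ

T_H = 246 °F → (246 − 32) × 5/9 = 118.89 °C = 392.04 K.
T_C = 70 °F → (70 − 32) × 5/9 = 21.11 °C = 294.26 K.
The Carnot heat-pump COP is COP_HP = T_H/(T_H − T_C) = 392.04/97.78 = 4.0095.
W = Q_H/COP_HP = 52.3/4.0095 = 13.0 kJ.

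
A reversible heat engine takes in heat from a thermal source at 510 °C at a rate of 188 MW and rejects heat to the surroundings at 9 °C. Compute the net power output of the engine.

T_H = 510 °C → 510 + 273.15 = 783.15 K.
T_C = 9 °C → 9 + 273.15 = 282.15 K.
η_rev = 1 − T_C/T_H = 1 − 282.15/783.15 = 0.6397.
W = η·Q_H = 0.6397 × 188 = 120.3 MW.

Ẇ ≈ 120.3 MW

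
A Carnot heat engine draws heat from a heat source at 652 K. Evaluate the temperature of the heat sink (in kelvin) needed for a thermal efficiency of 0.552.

T_C ≈ 292.1 K

From η = 1 − T_C/T_H, T_C = T_H·(1 − η) = 652.00 × (1 − 0.552) = 292.1 K.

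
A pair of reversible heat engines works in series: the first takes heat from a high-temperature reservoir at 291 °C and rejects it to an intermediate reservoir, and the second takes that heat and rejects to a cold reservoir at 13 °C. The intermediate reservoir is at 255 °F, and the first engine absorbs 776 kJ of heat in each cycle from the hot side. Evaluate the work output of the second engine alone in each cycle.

W₂ ≈ 152.5 kJ

T_H = 291 °C → 291 + 273.15 = 564.15 K.
T_C = 13 °C → 13 + 273.15 = 286.15 K.
T_m = 255 °F → (255 − 32) × 5/9 = 123.89 °C = 397.04 K.
Heat entering the second stage: Q_m = Q_H·(T_m/T_H) = 776 × 397.04/564.15 = 546.1 kJ.
Second-stage efficiency η₂ = 1 − T_C/T_m = 1 − 286.15/397.04 = 0.2793, so W₂ = η₂·Q_m = 152.5 kJ.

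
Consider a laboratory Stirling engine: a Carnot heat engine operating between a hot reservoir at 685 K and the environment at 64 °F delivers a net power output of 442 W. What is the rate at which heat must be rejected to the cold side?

T_C = 64 °F → (64 − 32) × 5/9 = 17.78 °C = 290.93 K.
Since the cycle is reversible, η = 1 − T_C/T_H = 1 − 290.93/685.00 = 0.5753.
Since Q_C/Q_H = T_C/T_H and Q_H = W/η, Q_C = W·T_C/(T_H − T_C) = 442 × 290.93/394.07 = 326 W.

Q̇_C ≈ 326 W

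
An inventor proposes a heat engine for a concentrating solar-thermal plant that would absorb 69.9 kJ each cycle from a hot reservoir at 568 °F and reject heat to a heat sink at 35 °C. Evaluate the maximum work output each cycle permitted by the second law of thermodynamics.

T_H = 568 °F → (568 − 32) × 5/9 = 297.78 °C = 570.93 K.
T_C = 35 °C → 35 + 273.15 = 308.15 K.
No engine can exceed the Carnot limit: η_max = 1 − T_C/T_H = 1 − 308.15/570.93 = 0.4603.
W_max = η_max · Q_H = 0.4603 × 69.9 = 32.2 kJ.

W_max ≈ 32.2 kJ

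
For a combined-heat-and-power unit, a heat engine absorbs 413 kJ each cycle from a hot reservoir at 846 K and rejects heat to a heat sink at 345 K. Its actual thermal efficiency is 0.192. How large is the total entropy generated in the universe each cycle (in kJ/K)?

ΔS_univ ≈ 0.479 kJ/K

W = η·Q_H = 0.192 × 413 = 79.30 kJ, so Q_C = Q_H − W = 333.7 kJ.
Entropy balance on the reservoirs: −Q_H/T_H = -0.4882 kJ/K, +Q_C/T_C = 0.9673 kJ/K.
ΔS_univ = −Q_H/T_H + Q_C/T_C = 0.479 kJ/K (> 0, since η = 0.192 < η_Carnot = 0.592).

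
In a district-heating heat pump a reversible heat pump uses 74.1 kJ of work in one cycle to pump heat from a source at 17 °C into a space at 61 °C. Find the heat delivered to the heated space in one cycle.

T_H = 61 °C → 61 + 273.15 = 334.15 K.
T_C = 17 °C → 17 + 273.15 = 290.15 K.
The Carnot heat-pump COP is COP_HP = T_H/(T_H − T_C) = 334.15/44.00 = 7.5943.
Q_H = COP_HP · W = 7.5943 × 74.1 = 562.7 kJ.

Q_H ≈ 562.7 kJ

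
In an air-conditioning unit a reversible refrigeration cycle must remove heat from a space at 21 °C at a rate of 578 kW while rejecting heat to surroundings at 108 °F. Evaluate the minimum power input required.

T_H = 108 °F → (108 − 32) × 5/9 = 42.22 °C = 315.37 K.
T_C = 21 °C → 21 + 273.15 = 294.15 K.
The reversible coefficient of performance is COP_R = T_C/(T_H − T_C) = 294.15/21.22 = 13.8605.
W = Q_C/COP_R = 578/13.8605 = 41.7 kW.

Ẇ_in ≈ 41.7 kW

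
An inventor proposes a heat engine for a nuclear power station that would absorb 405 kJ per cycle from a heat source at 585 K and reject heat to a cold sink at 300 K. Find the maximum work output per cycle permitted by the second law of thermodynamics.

W_max ≈ 197 kJ

By the Carnot theorem, η_max = 1 − T_C/T_H = 1 − 300.00/585.00 = 0.4872.
W_max = η_max · Q_H = 0.4872 × 405 = 197 kJ.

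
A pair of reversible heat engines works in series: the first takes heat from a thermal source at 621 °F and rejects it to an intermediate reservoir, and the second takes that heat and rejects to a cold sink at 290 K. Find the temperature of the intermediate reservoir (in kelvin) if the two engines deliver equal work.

T_H = 621 °F → (621 − 32) × 5/9 = 327.22 °C = 600.37 K.
For reversible stages Q_m = Q_H·(T_m/T_H). Setting W₁ = Q_H(1 − T_m/T_H) equal to W₂ = Q_m(1 − T_C/T_m) = Q_H·(T_m − T_C)/T_H gives T_H − T_m = T_m − T_C, so T_m = (T_H + T_C)/2 = (600.37 + 290.00)/2 = 445 K.

T_m ≈ 445 K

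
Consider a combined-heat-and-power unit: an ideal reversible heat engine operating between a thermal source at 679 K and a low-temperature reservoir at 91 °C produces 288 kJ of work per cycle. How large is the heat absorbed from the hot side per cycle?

Q_H ≈ 621 kJ

T_C = 91 °C → 91 + 273.15 = 364.15 K.
The Carnot efficiency is η = 1 − T_C/T_H = 1 − 364.15/679.00 = 0.4637.
Q_H = W/η = 288/0.4637 = 621 kJ.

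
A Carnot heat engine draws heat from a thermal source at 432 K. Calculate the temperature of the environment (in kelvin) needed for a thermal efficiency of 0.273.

T_C ≈ 314.1 K

From η = 1 − T_C/T_H, T_C = T_H·(1 − η) = 432.00 × (1 − 0.273) = 314.1 K.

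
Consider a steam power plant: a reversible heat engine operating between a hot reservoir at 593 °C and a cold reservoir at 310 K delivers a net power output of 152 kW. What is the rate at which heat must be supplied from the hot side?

Q̇_H ≈ 237 kW

T_H = 593 °C → 593 + 273.15 = 866.15 K.
For a reversible engine, η = 1 − T_C/T_H = 1 − 310.00/866.15 = 0.6421.
Q_H = W/η = 152/0.6421 = 237 kW.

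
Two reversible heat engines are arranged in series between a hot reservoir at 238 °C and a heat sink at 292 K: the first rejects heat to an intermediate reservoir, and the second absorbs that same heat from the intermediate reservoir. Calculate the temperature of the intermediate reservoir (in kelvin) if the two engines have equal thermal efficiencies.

T_m ≈ 386 K

T_H = 238 °C → 238 + 273.15 = 511.15 K.
Equal efficiencies require 1 − T_m/T_H = 1 − T_C/T_m, i.e. T_m/T_H = T_C/T_m, so T_m = √(T_H·T_C) = √(511.15 × 292.00) = 386 K.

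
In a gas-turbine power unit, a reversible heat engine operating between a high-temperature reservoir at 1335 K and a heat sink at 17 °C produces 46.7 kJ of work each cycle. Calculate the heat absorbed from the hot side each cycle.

Q_H ≈ 59.7 kJ

T_C = 17 °C → 17 + 273.15 = 290.15 K.
Since the cycle is reversible, η = 1 − T_C/T_H = 1 − 290.15/1335.00 = 0.7827.
Q_H = W/η = 46.7/0.7827 = 59.7 kJ.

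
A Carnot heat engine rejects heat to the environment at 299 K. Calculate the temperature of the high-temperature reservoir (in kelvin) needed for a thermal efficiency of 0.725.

T_H ≈ 1090 K

From η = 1 − T_C/T_H, solving for T_H gives T_H = T_C/(1 − η) = 299.00/(1 − 0.725) = 1090 K.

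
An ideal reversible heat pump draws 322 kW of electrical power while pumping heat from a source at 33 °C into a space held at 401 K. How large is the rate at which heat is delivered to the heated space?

Q̇_H ≈ 1360 kW

T_C = 33 °C → 33 + 273.15 = 306.15 K.
COP_HP = T_H/(T_H − T_C) = 401.00/94.85 = 4.2277.
Q_H = COP_HP · W = 4.2277 × 322 = 1360 kW.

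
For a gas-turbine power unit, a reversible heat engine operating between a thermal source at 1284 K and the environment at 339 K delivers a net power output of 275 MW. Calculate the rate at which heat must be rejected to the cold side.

Q̇_C ≈ 98.7 MW

Carnot efficiency: η = 1 − T_C/T_H = 1 − 339.00/1284.00 = 0.7360.
Since Q_C/Q_H = T_C/T_H and Q_H = W/η, Q_C = W·T_C/(T_H − T_C) = 275 × 339.00/945.00 = 98.7 MW.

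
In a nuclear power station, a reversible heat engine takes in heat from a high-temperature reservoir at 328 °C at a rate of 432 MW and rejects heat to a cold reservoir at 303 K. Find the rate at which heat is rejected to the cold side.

T_H = 328 °C → 328 + 273.15 = 601.15 K.
η_rev = 1 − T_C/T_H = 1 − 303.00/601.15 = 0.4960.
For a reversible cycle Q_C/Q_H = T_C/T_H, so Q_C = 432 × 303.00/601.15 = 217.7 MW.

Q̇_C ≈ 217.7 MW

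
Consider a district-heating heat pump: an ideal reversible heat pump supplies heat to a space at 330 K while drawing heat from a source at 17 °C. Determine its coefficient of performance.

COP_HP ≈ 8.28

T_C = 17 °C → 17 + 273.15 = 290.15 K.
COP_HP = T_H/(T_H − T_C) = 330.00/(330.00 − 290.15) = 8.28.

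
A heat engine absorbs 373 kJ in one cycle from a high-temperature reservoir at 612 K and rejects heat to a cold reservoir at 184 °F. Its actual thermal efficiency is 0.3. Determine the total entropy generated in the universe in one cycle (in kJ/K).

T_C = 184 °F → (184 − 32) × 5/9 = 84.44 °C = 357.59 K.
W = η·Q_H = 0.3 × 373 = 111.9 kJ, so Q_C = Q_H − W = 261.1 kJ.
Reservoir entropy changes: ΔS_H = −Q_H/T_H = −373/612.00 = -0.6095 kJ/K and ΔS_C = +Q_C/T_C = 261.1/357.59 = 0.7302 kJ/K.
ΔS_univ = −Q_H/T_H + Q_C/T_C = 0.1207 kJ/K (> 0, since η = 0.3 < η_Carnot = 0.416).

ΔS_univ ≈ 0.1207 kJ/K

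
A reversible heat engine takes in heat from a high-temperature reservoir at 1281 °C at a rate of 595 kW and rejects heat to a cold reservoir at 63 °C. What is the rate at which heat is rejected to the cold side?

Q̇_C ≈ 129 kW

T_H = 1281 °C → 1281 + 273.15 = 1554.15 K.
T_C = 63 °C → 63 + 273.15 = 336.15 K.
Since the cycle is reversible, η = 1 − T_C/T_H = 1 − 336.15/1554.15 = 0.7837.
For a reversible cycle Q_C/Q_H = T_C/T_H, so Q_C = 595 × 336.15/1554.15 = 129 kW.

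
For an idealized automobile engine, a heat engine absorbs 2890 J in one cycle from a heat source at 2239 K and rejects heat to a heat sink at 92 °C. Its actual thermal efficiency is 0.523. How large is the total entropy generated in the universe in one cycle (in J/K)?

T_C = 92 °C → 92 + 273.15 = 365.15 K.
W = η·Q_H = 0.523 × 2890 = 1511 J, so Q_C = Q_H − W = 1379 J.
Reservoir entropy changes: ΔS_H = −Q_H/T_H = −2890/2239.00 = -1.291 J/K and ΔS_C = +Q_C/T_C = 1379/365.15 = 3.775 J/K.
ΔS_univ = −Q_H/T_H + Q_C/T_C = 2.48 J/K (> 0, since η = 0.523 < η_Carnot = 0.837).

ΔS_univ ≈ 2.48 J/K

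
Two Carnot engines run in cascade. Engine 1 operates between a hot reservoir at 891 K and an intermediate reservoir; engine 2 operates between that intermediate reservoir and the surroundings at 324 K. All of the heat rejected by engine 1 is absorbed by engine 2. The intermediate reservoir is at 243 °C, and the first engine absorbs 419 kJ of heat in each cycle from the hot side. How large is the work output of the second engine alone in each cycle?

T_m = 243 °C → 243 + 273.15 = 516.15 K.
Heat entering the second stage: Q_m = Q_H·(T_m/T_H) = 419 × 516.15/891.00 = 243 kJ.
Second-stage efficiency η₂ = 1 − T_C/T_m = 1 − 324.00/516.15 = 0.3723, so W₂ = η₂·Q_m = 90.4 kJ.

W₂ ≈ 90.4 kJ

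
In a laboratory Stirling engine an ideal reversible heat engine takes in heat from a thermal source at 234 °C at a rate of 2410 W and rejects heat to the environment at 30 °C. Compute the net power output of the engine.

Ẇ ≈ 969.4 W

T_H = 234 °C → 234 + 273.15 = 507.15 K.
T_C = 30 °C → 30 + 273.15 = 303.15 K.
For a reversible engine, η = 1 − T_C/T_H = 1 − 303.15/507.15 = 0.4022.
W = η·Q_H = 0.4022 × 2410 = 969.4 W.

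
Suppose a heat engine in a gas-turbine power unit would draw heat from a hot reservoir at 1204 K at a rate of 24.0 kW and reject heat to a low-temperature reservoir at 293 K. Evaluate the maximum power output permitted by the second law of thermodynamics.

The upper bound on efficiency is η_max = 1 − T_C/T_H = 1 − 293.00/1204.00 = 0.7566.
W_max = η_max · Q_H = 0.7566 × 24.0 = 18.2 kW.

Ẇ_max ≈ 18.2 kW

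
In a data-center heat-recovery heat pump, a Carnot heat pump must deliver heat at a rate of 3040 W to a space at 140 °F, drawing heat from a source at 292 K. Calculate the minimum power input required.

Ẇ_in ≈ 375 W

T_H = 140 °F → (140 − 32) × 5/9 = 60.00 °C = 333.15 K.
COP_HP = T_H/(T_H − T_C) = 333.15/41.15 = 8.0960.
W = Q_H/COP_HP = 3040/8.0960 = 375 W.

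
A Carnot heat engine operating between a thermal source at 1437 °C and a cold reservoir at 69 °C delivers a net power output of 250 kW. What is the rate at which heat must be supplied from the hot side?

T_H = 1437 °C → 1437 + 273.15 = 1710.15 K.
T_C = 69 °C → 69 + 273.15 = 342.15 K.
η_rev = 1 − T_C/T_H = 1 − 342.15/1710.15 = 0.7999.
Q_H = W/η = 250/0.7999 = 313 kW.

Q̇_H ≈ 313 kW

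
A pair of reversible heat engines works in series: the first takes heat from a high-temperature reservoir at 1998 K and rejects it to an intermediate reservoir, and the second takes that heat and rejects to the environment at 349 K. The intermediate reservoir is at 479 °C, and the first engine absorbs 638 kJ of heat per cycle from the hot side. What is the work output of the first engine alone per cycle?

W₁ ≈ 398 kJ

T_m = 479 °C → 479 + 273.15 = 752.15 K.
First-stage efficiency η₁ = 1 − T_m/T_H = 1 − 752.15/1998.00 = 0.6235.
W₁ = η₁·Q_H = 0.6235 × 638 = 398 kJ.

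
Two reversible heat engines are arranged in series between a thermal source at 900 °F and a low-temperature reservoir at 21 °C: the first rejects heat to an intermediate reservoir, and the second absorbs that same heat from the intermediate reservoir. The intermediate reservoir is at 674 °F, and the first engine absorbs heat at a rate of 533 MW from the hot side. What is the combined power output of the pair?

Ẇ_total ≈ 325 MW

T_H = 900 °F → (900 − 32) × 5/9 = 482.22 °C = 755.37 K.
T_C = 21 °C → 21 + 273.15 = 294.15 K.
Two reversible stages in series are equivalent to a single Carnot engine between T_H and T_C, so η_total = 1 − T_C/T_H = 1 − 294.15/755.37 = 0.6106.
W_total = η_total · Q_H = 0.6106 × 533 = 325 MW.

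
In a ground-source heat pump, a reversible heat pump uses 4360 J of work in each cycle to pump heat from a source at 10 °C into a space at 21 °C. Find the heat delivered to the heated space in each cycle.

Q_H ≈ 117000 J

T_H = 21 °C → 21 + 273.15 = 294.15 K.
T_C = 10 °C → 10 + 273.15 = 283.15 K.
For a reversible heat pump, COP_HP = T_H/(T_H − T_C) = 294.15/11.00 = 26.7409.
Q_H = COP_HP · W = 26.7409 × 4360 = 117000 J.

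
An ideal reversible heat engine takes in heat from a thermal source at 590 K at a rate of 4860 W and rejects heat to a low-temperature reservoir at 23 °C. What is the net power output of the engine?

Ẇ ≈ 2420 W

T_C = 23 °C → 23 + 273.15 = 296.15 K.
Carnot efficiency: η = 1 − T_C/T_H = 1 − 296.15/590.00 = 0.4981.
W = η·Q_H = 0.4981 × 4860 = 2420 W.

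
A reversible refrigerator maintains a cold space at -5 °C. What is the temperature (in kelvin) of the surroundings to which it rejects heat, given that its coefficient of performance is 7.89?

T_C = -5 °C → -5 + 273.15 = 268.15 K.
COP_R = T_C/(T_H − T_C) ⇒ T_H = T_C·(1 + 1/COP_R) = 268.15 × (1 + 1/7.89) = 302.1 K.

T_H ≈ 302.1 K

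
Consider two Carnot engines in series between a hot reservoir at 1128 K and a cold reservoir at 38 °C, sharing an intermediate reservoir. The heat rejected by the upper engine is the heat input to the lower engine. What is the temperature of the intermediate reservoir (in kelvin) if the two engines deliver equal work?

T_C = 38 °C → 38 + 273.15 = 311.15 K.
For reversible stages Q_m = Q_H·(T_m/T_H). Setting W₁ = Q_H(1 − T_m/T_H) equal to W₂ = Q_m(1 − T_C/T_m) = Q_H·(T_m − T_C)/T_H gives T_H − T_m = T_m − T_C, so T_m = (T_H + T_C)/2 = (1128.00 + 311.15)/2 = 720 K.

T_m ≈ 720 K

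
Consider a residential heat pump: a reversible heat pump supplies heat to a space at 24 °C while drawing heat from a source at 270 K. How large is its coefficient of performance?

COP_HP ≈ 10.9

T_H = 24 °C → 24 + 273.15 = 297.15 K.
Reversible heating COP: COP_HP = T_H/(T_H − T_C) = 297.15/(297.15 − 270.00) = 10.9.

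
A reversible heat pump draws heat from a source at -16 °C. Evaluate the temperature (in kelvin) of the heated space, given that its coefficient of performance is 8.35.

T_C = -16 °C → -16 + 273.15 = 257.15 K.
COP_HP = T_H/(T_H − T_C) ⇒ T_H = T_C·COP_HP/(COP_HP − 1) = 257.15 × 8.35/(8.35 − 1) = 292.1 K.

T_H ≈ 292.1 K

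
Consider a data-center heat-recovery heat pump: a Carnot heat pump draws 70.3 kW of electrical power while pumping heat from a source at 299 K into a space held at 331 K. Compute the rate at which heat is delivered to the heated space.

Q̇_H ≈ 727 kW

COP_HP = T_H/(T_H − T_C) = 331.00/32.00 = 10.3438.
Q_H = COP_HP · W = 10.3438 × 70.3 = 727 kW.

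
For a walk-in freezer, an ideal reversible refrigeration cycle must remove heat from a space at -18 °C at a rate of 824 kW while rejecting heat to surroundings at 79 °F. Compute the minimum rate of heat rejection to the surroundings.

T_H = 79 °F → (79 − 32) × 5/9 = 26.11 °C = 299.26 K.
T_C = -18 °C → -18 + 273.15 = 255.15 K.
For a reversible cycle Q_H/Q_C = T_H/T_C, so Q_H = Q_C·T_H/T_C = 824 × 299.26/255.15 = 966 kW.

Q̇_H ≈ 966 kW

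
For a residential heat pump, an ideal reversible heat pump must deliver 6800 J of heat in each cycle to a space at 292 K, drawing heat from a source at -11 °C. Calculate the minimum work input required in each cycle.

T_C = -11 °C → -11 + 273.15 = 262.15 K.
The Carnot heat-pump COP is COP_HP = T_H/(T_H − T_C) = 292.00/29.85 = 9.7822.
W = Q_H/COP_HP = 6800/9.7822 = 695.1 J.

W_in ≈ 695.1 J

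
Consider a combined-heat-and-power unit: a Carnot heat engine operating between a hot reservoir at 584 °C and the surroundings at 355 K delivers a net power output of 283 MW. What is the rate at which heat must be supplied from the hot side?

Q̇_H ≈ 483 MW

T_H = 584 °C → 584 + 273.15 = 857.15 K.
The Carnot efficiency is η = 1 − T_C/T_H = 1 − 355.00/857.15 = 0.5858.
Q_H = W/η = 283/0.5858 = 483 MW.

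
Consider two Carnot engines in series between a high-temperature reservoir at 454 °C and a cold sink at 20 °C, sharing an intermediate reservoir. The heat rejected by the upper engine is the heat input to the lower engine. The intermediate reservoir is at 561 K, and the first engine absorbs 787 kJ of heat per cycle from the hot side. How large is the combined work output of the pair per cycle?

T_H = 454 °C → 454 + 273.15 = 727.15 K.
T_C = 20 °C → 20 + 273.15 = 293.15 K.
Two reversible stages in series are equivalent to a single Carnot engine between T_H and T_C, so η_total = 1 − T_C/T_H = 1 − 293.15/727.15 = 0.5969.
W_total = η_total · Q_H = 0.5969 × 787 = 469.7 kJ.

W_total ≈ 469.7 kJ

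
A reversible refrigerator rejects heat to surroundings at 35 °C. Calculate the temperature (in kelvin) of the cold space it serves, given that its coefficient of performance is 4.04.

T_C ≈ 247 K

T_H = 35 °C → 35 + 273.15 = 308.15 K.
COP_R = T_C/(T_H − T_C) ⇒ T_C = T_H·COP_R/(1 + COP_R) = 308.15 × 4.04/(1 + 4.04) = 247 K.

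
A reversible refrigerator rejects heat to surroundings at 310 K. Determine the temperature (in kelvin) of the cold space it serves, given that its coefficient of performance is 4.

COP_R = T_C/(T_H − T_C) ⇒ T_C = T_H·COP_R/(1 + COP_R) = 310.00 × 4/(1 + 4) = 248 K.

T_C ≈ 248 K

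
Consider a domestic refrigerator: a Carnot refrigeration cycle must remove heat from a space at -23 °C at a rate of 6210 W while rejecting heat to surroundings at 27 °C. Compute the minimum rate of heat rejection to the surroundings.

Q̇_H ≈ 7450 W

T_H = 27 °C → 27 + 273.15 = 300.15 K.
T_C = -23 °C → -23 + 273.15 = 250.15 K.
For a reversible cycle Q_H/Q_C = T_H/T_C, so Q_H = Q_C·T_H/T_C = 6210 × 300.15/250.15 = 7450 W.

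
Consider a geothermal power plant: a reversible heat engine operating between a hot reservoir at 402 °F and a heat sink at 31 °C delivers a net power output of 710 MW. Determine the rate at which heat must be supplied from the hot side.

Q̇_H ≈ 1950 MW

T_H = 402 °F → (402 − 32) × 5/9 = 205.56 °C = 478.71 K.
T_C = 31 °C → 31 + 273.15 = 304.15 K.
Carnot efficiency: η = 1 − T_C/T_H = 1 − 304.15/478.71 = 0.3646.
Q_H = W/η = 710/0.3646 = 1950 MW.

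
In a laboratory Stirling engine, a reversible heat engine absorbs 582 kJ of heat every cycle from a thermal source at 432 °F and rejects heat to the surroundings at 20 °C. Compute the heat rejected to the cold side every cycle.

T_H = 432 °F → (432 − 32) × 5/9 = 222.22 °C = 495.37 K.
T_C = 20 °C → 20 + 273.15 = 293.15 K.
The Carnot efficiency is η = 1 − T_C/T_H = 1 − 293.15/495.37 = 0.4082.
For a reversible cycle Q_C/Q_H = T_C/T_H, so Q_C = 582 × 293.15/495.37 = 344.4 kJ.

Q_C ≈ 344.4 kJ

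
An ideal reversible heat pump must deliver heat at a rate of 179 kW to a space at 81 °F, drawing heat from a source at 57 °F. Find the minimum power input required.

T_H = 81 °F → (81 − 32) × 5/9 = 27.22 °C = 300.37 K.
T_C = 57 °F → (57 − 32) × 5/9 = 13.89 °C = 287.04 K.
For a reversible heat pump, COP_HP = T_H/(T_H − T_C) = 300.37/13.33 = 22.5279.
W = Q_H/COP_HP = 179/22.5279 = 7.946 kW.

Ẇ_in ≈ 7.946 kW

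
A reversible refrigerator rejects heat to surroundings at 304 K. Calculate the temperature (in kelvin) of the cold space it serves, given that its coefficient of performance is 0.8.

T_C ≈ 135.1 K

COP_R = T_C/(T_H − T_C) ⇒ T_C = T_H·COP_R/(1 + COP_R) = 304.00 × 0.8/(1 + 0.8) = 135.1 K.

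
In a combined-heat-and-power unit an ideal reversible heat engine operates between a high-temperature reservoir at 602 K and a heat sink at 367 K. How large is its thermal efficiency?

Since the cycle is reversible, η = 1 − T_C/T_H = 1 − 367.00/602.00 = 0.3904.

η ≈ 0.3904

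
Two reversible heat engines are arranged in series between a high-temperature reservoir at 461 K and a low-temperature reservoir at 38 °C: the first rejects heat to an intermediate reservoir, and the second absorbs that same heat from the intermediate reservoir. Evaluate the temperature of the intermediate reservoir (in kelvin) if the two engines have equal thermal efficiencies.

T_C = 38 °C → 38 + 273.15 = 311.15 K.
Equal efficiencies require 1 − T_m/T_H = 1 − T_C/T_m, i.e. T_m/T_H = T_C/T_m, so T_m = √(T_H·T_C) = √(461.00 × 311.15) = 378.7 K.

T_m ≈ 378.7 K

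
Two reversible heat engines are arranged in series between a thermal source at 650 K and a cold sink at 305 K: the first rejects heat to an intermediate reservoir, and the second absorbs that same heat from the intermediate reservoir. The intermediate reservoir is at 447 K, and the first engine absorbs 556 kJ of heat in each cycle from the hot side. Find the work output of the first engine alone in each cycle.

First-stage efficiency η₁ = 1 − T_m/T_H = 1 − 447.00/650.00 = 0.3123.
W₁ = η₁·Q_H = 0.3123 × 556 = 174 kJ.

W₁ ≈ 174 kJ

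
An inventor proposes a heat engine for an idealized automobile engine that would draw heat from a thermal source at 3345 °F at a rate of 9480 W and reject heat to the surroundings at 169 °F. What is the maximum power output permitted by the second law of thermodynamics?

T_H = 3345 °F → (3345 − 32) × 5/9 = 1840.56 °C = 2113.71 K.
T_C = 169 °F → (169 − 32) × 5/9 = 76.11 °C = 349.26 K.
By the Carnot theorem, η_max = 1 − T_C/T_H = 1 − 349.26/2113.71 = 0.8348.
W_max = η_max · Q_H = 0.8348 × 9480 = 7910 W.

Ẇ_max ≈ 7910 W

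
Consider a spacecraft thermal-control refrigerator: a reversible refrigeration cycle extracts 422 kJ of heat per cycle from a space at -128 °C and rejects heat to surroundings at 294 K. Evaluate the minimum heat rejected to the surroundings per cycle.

Q_H ≈ 855 kJ

T_C = -128 °C → -128 + 273.15 = 145.15 K.
For a reversible cycle Q_H/Q_C = T_H/T_C, so Q_H = Q_C·T_H/T_C = 422 × 294.00/145.15 = 855 kJ.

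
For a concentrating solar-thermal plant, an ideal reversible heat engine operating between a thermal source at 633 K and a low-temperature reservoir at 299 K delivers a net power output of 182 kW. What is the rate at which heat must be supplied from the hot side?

For a reversible engine, η = 1 − T_C/T_H = 1 − 299.00/633.00 = 0.5276.
Q_H = W/η = 182/0.5276 = 345 kW.

Q̇_H ≈ 345 kW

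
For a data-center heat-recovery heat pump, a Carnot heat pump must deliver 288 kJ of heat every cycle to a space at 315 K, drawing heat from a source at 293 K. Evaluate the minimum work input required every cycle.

Reversible heating COP: COP_HP = T_H/(T_H − T_C) = 315.00/22.00 = 14.3182.
W = Q_H/COP_HP = 288/14.3182 = 20.1 kJ.

W_in ≈ 20.1 kJ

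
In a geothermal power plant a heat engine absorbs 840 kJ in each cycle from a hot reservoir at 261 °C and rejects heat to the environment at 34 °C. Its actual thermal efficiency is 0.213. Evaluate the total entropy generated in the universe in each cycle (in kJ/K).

T_H = 261 °C → 261 + 273.15 = 534.15 K.
T_C = 34 °C → 34 + 273.15 = 307.15 K.
W = η·Q_H = 0.213 × 840 = 178.9 kJ, so Q_C = Q_H − W = 661.1 kJ.
The hot reservoir loses entropy Q_H/T_H = 840/534.15 = 1.573 kJ/K; the cold reservoir gains Q_C/T_C = 661.1/307.15 = 2.152 kJ/K.
ΔS_univ = −Q_H/T_H + Q_C/T_C = 0.580 kJ/K (> 0, since η = 0.213 < η_Carnot = 0.425).

ΔS_univ ≈ 0.580 kJ/K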